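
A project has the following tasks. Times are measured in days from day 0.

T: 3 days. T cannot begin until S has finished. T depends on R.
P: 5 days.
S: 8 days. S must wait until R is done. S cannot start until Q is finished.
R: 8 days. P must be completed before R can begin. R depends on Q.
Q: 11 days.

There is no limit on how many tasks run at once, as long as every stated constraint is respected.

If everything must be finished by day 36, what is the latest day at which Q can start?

6

T has no dependents, so it just needs to finish by day 36. Starting by 36 − 3 = day 33 achieves that.
Since T (must start by day 33) depends on it, S must finish by day 33. Backing off its 8-day duration gives a latest start of day 25.
R feeds S (must start by day 25); T (must start by day 33). Taking the minimum, R must finish by day 25 and start by 25 − 8 = day 17.
For Q: R (must start by day 17); S (must start by day 25). The most restrictive is day 17; with an 11-day duration, Q must start by day 6.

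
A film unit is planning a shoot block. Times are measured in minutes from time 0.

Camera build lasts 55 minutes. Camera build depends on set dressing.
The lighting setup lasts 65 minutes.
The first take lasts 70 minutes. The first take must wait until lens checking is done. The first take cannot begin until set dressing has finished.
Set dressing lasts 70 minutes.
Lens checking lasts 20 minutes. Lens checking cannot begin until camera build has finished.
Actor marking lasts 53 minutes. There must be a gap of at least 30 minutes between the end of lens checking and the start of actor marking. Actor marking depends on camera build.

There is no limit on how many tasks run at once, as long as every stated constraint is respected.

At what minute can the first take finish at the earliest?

215

Set dressing can start immediately at minute 0; it finishes at minute 70.
After set dressing (finishes minute 70), camera build can start at minute 70 and finishes at minute 125.
Lens checking waits on camera build (finishes minute 125), so it starts at minute 125 and finishes at 125 + 20 = minute 145.
For the first take: lens checking (finishes minute 145); set dressing (finishes minute 70). Taking the maximum gives a start of minute 145, and it finishes at 145 + 70 = minute 215.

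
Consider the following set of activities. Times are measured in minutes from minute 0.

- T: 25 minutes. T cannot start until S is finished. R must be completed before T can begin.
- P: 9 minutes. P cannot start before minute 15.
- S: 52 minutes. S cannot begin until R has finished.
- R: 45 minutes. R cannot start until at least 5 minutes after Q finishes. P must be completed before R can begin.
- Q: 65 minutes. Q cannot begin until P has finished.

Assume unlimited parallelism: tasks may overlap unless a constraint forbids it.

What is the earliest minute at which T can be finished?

216

P cannot begin until its own release at minute 15. It runs from minute 15 to 15 + 9 = minute 24.
Q waits on P (finishes minute 24), so it starts at minute 24 and finishes at 24 + 65 = minute 89.
R has to wait for Q (finishes minute 89, plus 5-minute gap → minute 94); P (finishes minute 24). The latest of these is minute 94, so R runs minute 94 to 94 + 45 = minute 139.
S cannot begin until R (finishes minute 139). It runs from minute 139 to 139 + 52 = minute 191.
For T: S (finishes minute 191); R (finishes minute 139). Taking the maximum gives a start of minute 191, and it finishes at 191 + 25 = minute 216.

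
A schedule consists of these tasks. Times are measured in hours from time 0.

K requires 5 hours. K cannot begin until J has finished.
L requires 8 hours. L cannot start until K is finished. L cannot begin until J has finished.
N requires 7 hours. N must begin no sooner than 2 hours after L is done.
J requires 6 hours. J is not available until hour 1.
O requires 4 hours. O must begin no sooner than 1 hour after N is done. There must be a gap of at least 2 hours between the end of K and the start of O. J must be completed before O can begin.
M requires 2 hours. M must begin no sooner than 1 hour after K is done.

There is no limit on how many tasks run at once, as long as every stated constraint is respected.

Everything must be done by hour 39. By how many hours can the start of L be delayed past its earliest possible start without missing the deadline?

5

J waits on its own release at hour 1, so it starts at hour 1 and finishes at 1 + 6 = hour 7.
After J (finishes hour 7), K can start at hour 7 and finishes at hour 12.
For L: K (finishes hour 12); J (finishes hour 7). Taking the maximum gives a start of hour 12, and it finishes at 12 + 8 = hour 20.

Working backward from the deadline:
Nothing follows O; the deadline of hour 39 is its only limit. It must start by 39 − 4 = hour 35.
N feeds into O (must start by hour 35, minus 1-hour gap → hour 34); so N must finish by hour 34 and therefore start by hour 27.
L feeds into N (must start by hour 27, minus 2-hour gap → hour 25); so L must finish by hour 25 and therefore start by hour 17.
So L can start as early as hour 12 and as late as hour 17, giving 17 − 12 = 5 hours of slack.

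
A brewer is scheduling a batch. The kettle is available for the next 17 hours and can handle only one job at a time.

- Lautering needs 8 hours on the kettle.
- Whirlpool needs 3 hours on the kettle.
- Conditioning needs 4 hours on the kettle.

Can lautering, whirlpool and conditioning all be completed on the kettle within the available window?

Running back to back, the jobs need 8 + 3 + 4 = 15 hours on the kettle.
Since 15 ≤ 17, they fit within the window.

Yes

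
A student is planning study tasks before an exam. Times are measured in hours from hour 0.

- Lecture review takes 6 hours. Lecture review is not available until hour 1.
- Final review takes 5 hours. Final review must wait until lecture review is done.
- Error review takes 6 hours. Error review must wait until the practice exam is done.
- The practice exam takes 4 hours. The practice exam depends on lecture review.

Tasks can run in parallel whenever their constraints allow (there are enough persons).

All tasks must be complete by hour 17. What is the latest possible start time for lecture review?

1

Nothing follows error review; the deadline of hour 17 is its only limit. It must start by 17 − 6 = hour 11.
The practice exam has to be done before error review (must start by hour 11). That means finishing by hour 11, i.e. starting by 11 − 4 = hour 7.
Final review has no dependents, so it just needs to finish by hour 17. Starting by 17 − 5 = hour 12 achieves that.
For lecture review: the practice exam (must start by hour 7); final review (must start by hour 12). The most restrictive is hour 7; with a 6-hour duration, lecture review must start by hour 1.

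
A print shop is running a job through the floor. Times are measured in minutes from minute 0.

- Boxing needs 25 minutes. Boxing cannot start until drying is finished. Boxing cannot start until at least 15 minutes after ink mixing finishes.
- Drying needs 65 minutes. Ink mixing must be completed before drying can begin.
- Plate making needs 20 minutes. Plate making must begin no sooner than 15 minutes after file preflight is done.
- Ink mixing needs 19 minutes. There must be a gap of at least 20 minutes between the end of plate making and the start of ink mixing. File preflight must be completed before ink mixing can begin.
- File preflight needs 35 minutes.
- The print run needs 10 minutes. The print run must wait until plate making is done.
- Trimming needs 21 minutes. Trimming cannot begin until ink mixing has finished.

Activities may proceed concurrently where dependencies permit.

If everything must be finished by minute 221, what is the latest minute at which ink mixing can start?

112

Nothing follows boxing; the deadline of minute 221 is its only limit. It must start by 221 − 25 = minute 196.
Drying has to be done before boxing (must start by minute 196). That means finishing by minute 196, i.e. starting by 196 − 65 = minute 131.
Nothing follows trimming; the deadline of minute 221 is its only limit. It must start by 221 − 21 = minute 200.
Ink mixing must finish in time for drying (must start by minute 131); trimming (must start by minute 200); boxing (must start by minute 196, minus 15-minute gap → minute 181). The tightest is minute 131, so ink mixing must start by 131 − 19 = minute 112.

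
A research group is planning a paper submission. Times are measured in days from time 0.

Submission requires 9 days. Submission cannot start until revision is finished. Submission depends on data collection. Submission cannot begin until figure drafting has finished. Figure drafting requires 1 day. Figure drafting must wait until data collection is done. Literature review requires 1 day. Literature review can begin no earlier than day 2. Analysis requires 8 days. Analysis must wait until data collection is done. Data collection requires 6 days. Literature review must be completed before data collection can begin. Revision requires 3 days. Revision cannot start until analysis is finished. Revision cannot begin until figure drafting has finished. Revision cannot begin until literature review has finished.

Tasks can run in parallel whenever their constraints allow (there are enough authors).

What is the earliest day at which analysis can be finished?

17

After its own release at day 2, literature review can start at day 2 and finishes at day 3.
Data collection waits on literature review (finishes day 3), so it starts at day 3 and finishes at 3 + 6 = day 9.
Analysis waits on data collection (finishes day 9), so it starts at day 9 and finishes at 9 + 8 = day 17.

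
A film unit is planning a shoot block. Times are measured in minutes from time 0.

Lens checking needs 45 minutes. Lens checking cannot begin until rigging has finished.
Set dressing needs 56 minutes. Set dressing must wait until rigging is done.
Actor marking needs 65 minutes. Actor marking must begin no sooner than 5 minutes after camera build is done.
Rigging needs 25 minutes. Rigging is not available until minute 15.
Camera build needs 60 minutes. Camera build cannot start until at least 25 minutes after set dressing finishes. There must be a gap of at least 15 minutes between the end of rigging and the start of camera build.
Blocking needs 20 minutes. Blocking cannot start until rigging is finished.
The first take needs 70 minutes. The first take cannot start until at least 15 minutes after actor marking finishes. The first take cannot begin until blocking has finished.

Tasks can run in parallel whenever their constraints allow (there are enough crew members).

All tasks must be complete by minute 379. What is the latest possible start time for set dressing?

To finish by minute 379, the first take (duration 70) must start no later than minute 309.
Actor marking has to be done before the first take (must start by minute 309, minus 15-minute gap → minute 294). That means finishing by minute 294, i.e. starting by 294 − 65 = minute 229.
Camera build feeds into actor marking (must start by minute 229, minus 5-minute gap → minute 224); so camera build must finish by minute 224 and therefore start by minute 164.
Since camera build (must start by minute 164, minus 25-minute gap → minute 139) depends on it, set dressing must finish by minute 139. Backing off its 56-minute duration gives a latest start of minute 83.

83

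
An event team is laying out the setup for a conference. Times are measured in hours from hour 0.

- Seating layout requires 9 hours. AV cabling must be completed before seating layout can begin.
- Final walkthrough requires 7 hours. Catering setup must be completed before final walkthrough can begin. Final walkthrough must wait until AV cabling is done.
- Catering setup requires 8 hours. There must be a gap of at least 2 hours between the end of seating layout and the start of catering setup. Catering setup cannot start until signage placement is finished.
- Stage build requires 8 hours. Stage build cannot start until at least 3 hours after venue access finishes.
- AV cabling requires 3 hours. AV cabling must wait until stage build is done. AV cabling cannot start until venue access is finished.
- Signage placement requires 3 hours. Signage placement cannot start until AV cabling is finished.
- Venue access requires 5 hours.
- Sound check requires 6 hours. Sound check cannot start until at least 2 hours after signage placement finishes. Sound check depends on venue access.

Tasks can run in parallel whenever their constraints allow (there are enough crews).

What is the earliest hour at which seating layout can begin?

Nothing blocks venue access, so it runs from hour 0 to hour 5.
Stage build cannot begin until venue access (finishes hour 5, plus 3-hour gap → hour 8). It runs from hour 8 to 8 + 8 = hour 16.
AV cabling cannot start until stage build (finishes hour 16); venue access (finishes hour 5). The controlling bound is hour 16, so AV cabling finishes at 16 + 3 = hour 19.
Seating layout waits on AV cabling (finishes hour 19), so the earliest it can start is hour 19.

19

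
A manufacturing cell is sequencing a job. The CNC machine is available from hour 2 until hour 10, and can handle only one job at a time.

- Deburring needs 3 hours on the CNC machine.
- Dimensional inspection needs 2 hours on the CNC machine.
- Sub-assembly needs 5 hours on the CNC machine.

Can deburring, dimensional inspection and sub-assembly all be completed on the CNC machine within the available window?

No

The CNC machine window is 10 − 2 = 8 hours.
Running back to back, the jobs need 3 + 2 + 5 = 10 hours on the CNC machine.
Since 10 > 8, they cannot all fit.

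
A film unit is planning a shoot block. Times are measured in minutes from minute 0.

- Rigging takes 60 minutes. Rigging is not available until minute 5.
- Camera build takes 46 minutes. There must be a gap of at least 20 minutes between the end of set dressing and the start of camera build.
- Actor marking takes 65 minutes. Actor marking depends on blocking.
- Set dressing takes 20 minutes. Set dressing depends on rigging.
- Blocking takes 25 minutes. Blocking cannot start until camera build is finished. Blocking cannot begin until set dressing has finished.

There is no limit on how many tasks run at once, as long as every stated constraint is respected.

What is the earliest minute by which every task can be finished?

241

After its own release at minute 5, rigging can start at minute 5 and finishes at minute 65.
Set dressing cannot begin until rigging (finishes minute 65). It runs from minute 65 to 65 + 20 = minute 85.
After set dressing (finishes minute 85, plus 20-minute gap → minute 105), camera build can start at minute 105 and finishes at minute 151.
For blocking: camera build (finishes minute 151); set dressing (finishes minute 85). Taking the maximum gives a start of minute 151, and it finishes at 151 + 25 = minute 176.
Actor marking cannot begin until blocking (finishes minute 176). It runs from minute 176 to 176 + 65 = minute 241.
All tasks are finished once the last one completes. Finish times: Rigging at 65, Set dressing at 85, Camera build at 151, Blocking at 176, Actor marking at 241. The latest is minute 241.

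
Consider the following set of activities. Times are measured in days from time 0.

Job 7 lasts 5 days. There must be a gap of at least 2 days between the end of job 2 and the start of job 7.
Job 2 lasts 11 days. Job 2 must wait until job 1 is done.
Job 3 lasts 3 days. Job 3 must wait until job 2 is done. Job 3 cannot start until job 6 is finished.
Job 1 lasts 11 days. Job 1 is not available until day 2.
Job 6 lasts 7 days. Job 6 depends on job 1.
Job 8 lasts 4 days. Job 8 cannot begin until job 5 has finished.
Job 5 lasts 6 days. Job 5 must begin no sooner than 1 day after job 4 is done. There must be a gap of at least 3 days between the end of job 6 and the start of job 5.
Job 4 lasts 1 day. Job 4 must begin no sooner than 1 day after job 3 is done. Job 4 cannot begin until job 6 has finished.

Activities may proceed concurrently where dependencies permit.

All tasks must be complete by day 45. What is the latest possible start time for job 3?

Nothing follows job 8; the deadline of day 45 is its only limit. It must start by 45 − 4 = day 41.
Job 5 feeds into job 8 (must start by day 41); so job 5 must finish by day 41 and therefore start by day 35.
Job 4 must finish before job 5 (must start by day 35, minus 1-day gap → day 34). With a 1-day duration, job 4 must start by 34 − 1 = day 33.
Job 3 feeds into job 4 (must start by day 33, minus 1-day gap → day 32); so job 3 must finish by day 32 and therefore start by day 29.

29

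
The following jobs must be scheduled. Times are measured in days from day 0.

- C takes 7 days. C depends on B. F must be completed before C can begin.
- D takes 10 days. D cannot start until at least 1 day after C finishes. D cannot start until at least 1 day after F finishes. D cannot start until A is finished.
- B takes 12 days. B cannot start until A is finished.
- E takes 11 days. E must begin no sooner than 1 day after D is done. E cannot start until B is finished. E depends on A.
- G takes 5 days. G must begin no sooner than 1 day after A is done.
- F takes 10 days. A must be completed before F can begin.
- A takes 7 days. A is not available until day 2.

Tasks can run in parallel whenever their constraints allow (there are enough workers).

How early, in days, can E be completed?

A cannot begin until its own release at day 2. It runs from day 2 to 2 + 7 = day 9.
F cannot begin until A (finishes day 9). It runs from day 9 to 9 + 10 = day 19.
B waits on A (finishes day 9), so it starts at day 9 and finishes at 9 + 12 = day 21.
For C: B (finishes day 21); F (finishes day 19). Taking the maximum gives a start of day 21, and it finishes at 21 + 7 = day 28.
D cannot start until C (finishes day 28, plus 1-day gap → day 29); F (finishes day 19, plus 1-day gap → day 20); A (finishes day 9). The controlling bound is day 29, so D finishes at 29 + 10 = day 39.
For E: D (finishes day 39, plus 1-day gap → day 40); B (finishes day 21); A (finishes day 9). Taking the maximum gives a start of day 40, and it finishes at 40 + 11 = day 51.

51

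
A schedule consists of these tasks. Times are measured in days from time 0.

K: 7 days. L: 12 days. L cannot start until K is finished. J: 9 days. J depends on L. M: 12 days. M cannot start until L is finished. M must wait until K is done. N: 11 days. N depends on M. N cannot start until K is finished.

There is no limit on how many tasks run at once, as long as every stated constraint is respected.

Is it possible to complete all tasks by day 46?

Nothing blocks K, so it runs from day 0 to day 7.
L waits on K (finishes day 7), so it starts at day 7 and finishes at 7 + 12 = day 19.
M has to wait for L (finishes day 19); K (finishes day 7). The latest of these is day 19, so M runs day 19 to 19 + 12 = day 31.
N has to wait for M (finishes day 31); K (finishes day 7). The latest of these is day 31, so N runs day 31 to 31 + 11 = day 42.
J cannot begin until L (finishes day 19). It runs from day 19 to 19 + 9 = day 28.
Every task is finished by day 42, which is no later than the deadline of 46, so the schedule is feasible.

Yes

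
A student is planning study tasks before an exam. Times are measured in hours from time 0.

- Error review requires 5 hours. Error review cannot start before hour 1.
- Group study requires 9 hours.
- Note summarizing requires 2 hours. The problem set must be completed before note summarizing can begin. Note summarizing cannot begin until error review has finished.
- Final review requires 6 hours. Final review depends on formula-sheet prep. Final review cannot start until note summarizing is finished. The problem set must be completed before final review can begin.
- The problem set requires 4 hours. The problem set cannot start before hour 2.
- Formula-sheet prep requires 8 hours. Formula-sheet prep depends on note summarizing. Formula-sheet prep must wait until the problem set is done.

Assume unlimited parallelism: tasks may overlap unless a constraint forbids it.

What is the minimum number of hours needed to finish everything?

Nothing blocks group study, so it runs from hour 0 to hour 9.
Error review waits on its own release at hour 1, so it starts at hour 1 and finishes at 1 + 5 = hour 6.
The problem set cannot begin until its own release at hour 2. It runs from hour 2 to 2 + 4 = hour 6.
Note summarizing has to wait for the problem set (finishes hour 6); error review (finishes hour 6). The latest of these is hour 6, so note summarizing runs hour 6 to 6 + 2 = hour 8.
For formula-sheet prep: note summarizing (finishes hour 8); the problem set (finishes hour 6). Taking the maximum gives a start of hour 8, and it finishes at 8 + 8 = hour 16.
Final review has to wait for formula-sheet prep (finishes hour 16); note summarizing (finishes hour 8); the problem set (finishes hour 6). The latest of these is hour 16, so final review runs hour 16 to 16 + 6 = hour 22.
All tasks are finished once the last one completes. Finish times: The problem set at 6, Error review at 6, Group study at 9, Note summarizing at 8, Formula-sheet prep at 16, Final review at 22. The latest is hour 22.

22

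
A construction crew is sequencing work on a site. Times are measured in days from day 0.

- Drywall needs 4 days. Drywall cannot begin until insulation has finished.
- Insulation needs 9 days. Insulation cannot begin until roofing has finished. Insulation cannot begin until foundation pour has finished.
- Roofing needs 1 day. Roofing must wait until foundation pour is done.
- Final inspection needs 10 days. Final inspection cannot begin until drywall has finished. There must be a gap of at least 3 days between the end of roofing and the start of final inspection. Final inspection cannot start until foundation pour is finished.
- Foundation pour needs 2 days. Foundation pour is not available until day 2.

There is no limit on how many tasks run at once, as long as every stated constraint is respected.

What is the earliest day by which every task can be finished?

28

After its own release at day 2, foundation pour can start at day 2 and finishes at day 4.
Roofing waits on foundation pour (finishes day 4), so it starts at day 4 and finishes at 4 + 1 = day 5.
Insulation needs all of roofing (finishes day 5); foundation pour (finishes day 4). That puts its earliest start at day 5; it finishes at 5 + 9 = day 14.
Drywall waits on insulation (finishes day 14), so it starts at day 14 and finishes at 14 + 4 = day 18.
Final inspection cannot start until drywall (finishes day 18); roofing (finishes day 5, plus 3-day gap → day 8); foundation pour (finishes day 4). The controlling bound is day 18, so final inspection finishes at 18 + 10 = day 28.
All tasks are finished once the last one completes. Finish times: Foundation pour at 4, Roofing at 5, Insulation at 14, Drywall at 18, Final inspection at 28. The latest is day 28.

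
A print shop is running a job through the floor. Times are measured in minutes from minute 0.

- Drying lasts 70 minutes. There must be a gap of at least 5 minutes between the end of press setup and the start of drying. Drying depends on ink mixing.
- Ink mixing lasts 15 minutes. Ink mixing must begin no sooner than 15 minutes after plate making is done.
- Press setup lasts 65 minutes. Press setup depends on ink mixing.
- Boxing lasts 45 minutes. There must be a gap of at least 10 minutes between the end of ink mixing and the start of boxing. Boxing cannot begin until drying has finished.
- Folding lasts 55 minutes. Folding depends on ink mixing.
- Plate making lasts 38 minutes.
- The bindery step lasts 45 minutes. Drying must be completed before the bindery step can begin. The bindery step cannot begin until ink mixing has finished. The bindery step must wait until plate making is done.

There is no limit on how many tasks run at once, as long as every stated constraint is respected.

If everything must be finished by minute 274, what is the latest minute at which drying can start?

159

The bindery step has no dependents, so it just needs to finish by minute 274. Starting by 274 − 45 = minute 229 achieves that.
Boxing must finish by minute 274; it takes 45 minutes, so it must start by 274 − 45 = minute 229.
For drying: the bindery step (must start by minute 229); boxing (must start by minute 229). The most restrictive is minute 229; with a 70-minute duration, drying must start by minute 159.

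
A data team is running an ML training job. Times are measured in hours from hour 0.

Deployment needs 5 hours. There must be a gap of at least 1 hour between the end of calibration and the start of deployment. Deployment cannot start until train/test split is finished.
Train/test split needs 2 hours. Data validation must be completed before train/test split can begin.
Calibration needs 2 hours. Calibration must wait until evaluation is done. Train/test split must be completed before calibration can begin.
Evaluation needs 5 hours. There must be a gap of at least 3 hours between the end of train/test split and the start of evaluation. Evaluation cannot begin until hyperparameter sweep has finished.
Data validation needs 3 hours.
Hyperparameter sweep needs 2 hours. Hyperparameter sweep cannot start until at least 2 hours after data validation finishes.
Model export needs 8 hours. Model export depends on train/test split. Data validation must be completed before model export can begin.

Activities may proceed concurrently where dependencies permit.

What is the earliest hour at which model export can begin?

Data validation can start immediately at hour 0; it finishes at hour 3.
Train/test split waits on data validation (finishes hour 3), so it starts at hour 3 and finishes at 3 + 2 = hour 5.
Model export waits on train/test split (finishes hour 5); data validation (finishes hour 3). The latest of these is hour 5, which is the earliest model export can start.

5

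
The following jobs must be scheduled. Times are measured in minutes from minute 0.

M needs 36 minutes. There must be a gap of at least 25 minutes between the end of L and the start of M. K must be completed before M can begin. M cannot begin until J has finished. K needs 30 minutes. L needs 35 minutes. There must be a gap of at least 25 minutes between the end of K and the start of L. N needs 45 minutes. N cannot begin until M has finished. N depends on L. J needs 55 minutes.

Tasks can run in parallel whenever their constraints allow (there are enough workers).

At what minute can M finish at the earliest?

151

K has no prerequisites, so it starts at minute 0 and finishes at minute 30.
L cannot begin until K (finishes minute 30, plus 25-minute gap → minute 55). It runs from minute 55 to 55 + 35 = minute 90.
Nothing blocks J, so it runs from minute 0 to minute 55.
M cannot start until L (finishes minute 90, plus 25-minute gap → minute 115); K (finishes minute 30); J (finishes minute 55). The controlling bound is minute 115, so M finishes at 115 + 36 = minute 151.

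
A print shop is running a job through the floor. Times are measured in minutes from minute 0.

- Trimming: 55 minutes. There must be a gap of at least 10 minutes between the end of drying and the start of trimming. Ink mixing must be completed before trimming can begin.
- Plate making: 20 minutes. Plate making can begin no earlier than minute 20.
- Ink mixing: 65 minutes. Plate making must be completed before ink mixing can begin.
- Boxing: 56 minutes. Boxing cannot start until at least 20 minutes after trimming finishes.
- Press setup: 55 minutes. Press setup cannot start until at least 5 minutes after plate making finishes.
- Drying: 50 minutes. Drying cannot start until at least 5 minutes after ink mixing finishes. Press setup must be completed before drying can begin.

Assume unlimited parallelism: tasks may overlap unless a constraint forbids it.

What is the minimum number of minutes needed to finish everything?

Plate making cannot begin until its own release at minute 20. It runs from minute 20 to 20 + 20 = minute 40.
Press setup cannot begin until plate making (finishes minute 40, plus 5-minute gap → minute 45). It runs from minute 45 to 45 + 55 = minute 100.
Ink mixing cannot begin until plate making (finishes minute 40). It runs from minute 40 to 40 + 65 = minute 105.
Drying cannot start until ink mixing (finishes minute 105, plus 5-minute gap → minute 110); press setup (finishes minute 100). The controlling bound is minute 110, so drying finishes at 110 + 50 = minute 160.
Trimming has to wait for drying (finishes minute 160, plus 10-minute gap → minute 170); ink mixing (finishes minute 105). The latest of these is minute 170, so trimming runs minute 170 to 170 + 55 = minute 225.
Boxing waits on trimming (finishes minute 225, plus 20-minute gap → minute 245), so it starts at minute 245 and finishes at 245 + 56 = minute 301.
All tasks are finished once the last one completes. Finish times: Plate making at 40, Ink mixing at 105, Press setup at 100, Drying at 160, Trimming at 225, Boxing at 301. The latest is minute 301.

301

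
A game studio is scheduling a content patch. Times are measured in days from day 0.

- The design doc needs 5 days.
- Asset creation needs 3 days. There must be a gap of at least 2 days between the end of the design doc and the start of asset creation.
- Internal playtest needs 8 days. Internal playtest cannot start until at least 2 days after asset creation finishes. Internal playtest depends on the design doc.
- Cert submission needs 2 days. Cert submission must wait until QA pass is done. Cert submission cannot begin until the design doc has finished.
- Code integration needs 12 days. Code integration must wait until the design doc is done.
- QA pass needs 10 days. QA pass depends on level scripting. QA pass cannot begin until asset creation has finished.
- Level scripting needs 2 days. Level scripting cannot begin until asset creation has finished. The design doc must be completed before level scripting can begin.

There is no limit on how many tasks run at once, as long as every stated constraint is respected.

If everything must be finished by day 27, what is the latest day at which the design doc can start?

To finish by day 27, cert submission (duration 2) must start no later than day 25.
Since cert submission (must start by day 25) depends on it, QA pass must finish by day 25. Backing off its 10-day duration gives a latest start of day 15.
Level scripting has to be done before QA pass (must start by day 15). That means finishing by day 15, i.e. starting by 15 − 2 = day 13.
Internal playtest has no dependents, so it just needs to finish by day 27. Starting by 27 − 8 = day 19 achieves that.
Asset creation feeds level scripting (must start by day 13); internal playtest (must start by day 19, minus 2-day gap → day 17); QA pass (must start by day 15). Taking the minimum, asset creation must finish by day 13 and start by 13 − 3 = day 10.
Code integration has no dependents, so it just needs to finish by day 27. Starting by 27 − 12 = day 15 achieves that.
The design doc must finish in time for asset creation (must start by day 10, minus 2-day gap → day 8); level scripting (must start by day 13); code integration (must start by day 15); internal playtest (must start by day 19); cert submission (must start by day 25). The tightest is day 8, so the design doc must start by 8 − 5 = day 3.

3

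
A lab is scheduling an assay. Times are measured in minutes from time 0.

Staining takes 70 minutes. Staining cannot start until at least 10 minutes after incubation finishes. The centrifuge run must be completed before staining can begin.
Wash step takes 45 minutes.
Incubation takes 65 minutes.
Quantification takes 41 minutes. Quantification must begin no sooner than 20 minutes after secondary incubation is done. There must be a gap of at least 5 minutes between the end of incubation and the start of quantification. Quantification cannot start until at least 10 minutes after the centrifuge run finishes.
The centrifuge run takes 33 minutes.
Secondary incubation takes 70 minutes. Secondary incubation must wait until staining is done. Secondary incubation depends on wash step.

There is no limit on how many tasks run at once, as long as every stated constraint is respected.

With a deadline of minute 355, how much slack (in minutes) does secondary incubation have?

Nothing blocks wash step, so it runs from minute 0 to minute 45.
The centrifuge run can start immediately at minute 0; it finishes at minute 33.
Nothing blocks incubation, so it runs from minute 0 to minute 65.
Staining cannot start until incubation (finishes minute 65, plus 10-minute gap → minute 75); the centrifuge run (finishes minute 33). The controlling bound is minute 75, so staining finishes at 75 + 70 = minute 145.
Secondary incubation has to wait for staining (finishes minute 145); wash step (finishes minute 45). The latest of these is minute 145, so secondary incubation runs minute 145 to 145 + 70 = minute 215.

Working backward from the deadline:
Quantification must finish by minute 355; it takes 41 minutes, so it must start by 355 − 41 = minute 314.
Secondary incubation feeds into quantification (must start by minute 314, minus 20-minute gap → minute 294); so secondary incubation must finish by minute 294 and therefore start by minute 224.
So secondary incubation can start as early as minute 145 and as late as minute 224, giving 224 − 145 = 79 minutes of slack.

79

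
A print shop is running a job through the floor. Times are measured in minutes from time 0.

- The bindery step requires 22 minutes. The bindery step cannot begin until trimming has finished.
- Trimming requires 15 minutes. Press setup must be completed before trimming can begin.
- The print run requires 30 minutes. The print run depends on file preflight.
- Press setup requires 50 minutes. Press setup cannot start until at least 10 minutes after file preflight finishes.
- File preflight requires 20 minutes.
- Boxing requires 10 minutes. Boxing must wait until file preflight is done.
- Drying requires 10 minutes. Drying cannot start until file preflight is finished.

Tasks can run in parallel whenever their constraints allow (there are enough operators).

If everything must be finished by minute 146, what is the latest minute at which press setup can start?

The bindery step must finish by minute 146; it takes 22 minutes, so it must start by 146 − 22 = minute 124.
Trimming feeds into the bindery step (must start by minute 124); so trimming must finish by minute 124 and therefore start by minute 109.
Press setup has to be done before trimming (must start by minute 109). That means finishing by minute 109, i.e. starting by 109 − 50 = minute 59.

59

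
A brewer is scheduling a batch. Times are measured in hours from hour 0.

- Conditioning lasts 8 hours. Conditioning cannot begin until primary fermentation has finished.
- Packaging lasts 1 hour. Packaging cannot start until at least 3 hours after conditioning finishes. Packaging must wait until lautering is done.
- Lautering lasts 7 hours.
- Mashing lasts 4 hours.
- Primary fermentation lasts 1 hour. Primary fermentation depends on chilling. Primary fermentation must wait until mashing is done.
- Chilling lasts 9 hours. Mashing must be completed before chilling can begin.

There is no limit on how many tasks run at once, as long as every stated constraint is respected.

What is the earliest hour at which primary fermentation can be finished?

Mashing can start immediately at hour 0; it finishes at hour 4.
Chilling cannot begin until mashing (finishes hour 4). It runs from hour 4 to 4 + 9 = hour 13.
For primary fermentation: chilling (finishes hour 13); mashing (finishes hour 4). Taking the maximum gives a start of hour 13, and it finishes at 13 + 1 = hour 14.

14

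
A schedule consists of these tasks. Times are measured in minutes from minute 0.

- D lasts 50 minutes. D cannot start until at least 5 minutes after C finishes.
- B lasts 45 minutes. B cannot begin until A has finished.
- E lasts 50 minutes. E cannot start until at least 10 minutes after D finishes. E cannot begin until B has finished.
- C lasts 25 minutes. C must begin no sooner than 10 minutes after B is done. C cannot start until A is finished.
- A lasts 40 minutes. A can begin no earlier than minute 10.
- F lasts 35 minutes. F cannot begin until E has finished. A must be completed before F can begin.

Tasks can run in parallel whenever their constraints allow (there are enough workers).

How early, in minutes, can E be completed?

245

After its own release at minute 10, A can start at minute 10 and finishes at minute 50.
B cannot begin until A (finishes minute 50). It runs from minute 50 to 50 + 45 = minute 95.
C cannot start until B (finishes minute 95, plus 10-minute gap → minute 105); A (finishes minute 50). The controlling bound is minute 105, so C finishes at 105 + 25 = minute 130.
D waits on C (finishes minute 130, plus 5-minute gap → minute 135), so it starts at minute 135 and finishes at 135 + 50 = minute 185.
E cannot start until D (finishes minute 185, plus 10-minute gap → minute 195); B (finishes minute 95). The controlling bound is minute 195, so E finishes at 195 + 50 = minute 245.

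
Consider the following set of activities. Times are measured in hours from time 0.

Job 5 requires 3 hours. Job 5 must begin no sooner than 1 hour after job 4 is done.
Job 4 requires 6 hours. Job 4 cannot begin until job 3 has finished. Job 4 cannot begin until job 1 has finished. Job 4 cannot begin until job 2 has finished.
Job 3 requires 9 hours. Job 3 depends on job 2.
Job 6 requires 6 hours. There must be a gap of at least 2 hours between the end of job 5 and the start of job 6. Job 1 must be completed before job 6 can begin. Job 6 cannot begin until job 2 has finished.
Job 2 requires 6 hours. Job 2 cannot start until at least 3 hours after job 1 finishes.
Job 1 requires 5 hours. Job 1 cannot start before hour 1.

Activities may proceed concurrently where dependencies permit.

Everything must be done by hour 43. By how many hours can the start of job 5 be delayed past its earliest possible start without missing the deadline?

1

Job 1 waits on its own release at hour 1, so it starts at hour 1 and finishes at 1 + 5 = hour 6.
Job 2 cannot begin until job 1 (finishes hour 6, plus 3-hour gap → hour 9). It runs from hour 9 to 9 + 6 = hour 15.
After job 2 (finishes hour 15), job 3 can start at hour 15 and finishes at hour 24.
For job 4: job 3 (finishes hour 24); job 1 (finishes hour 6); job 2 (finishes hour 15). Taking the maximum gives a start of hour 24, and it finishes at 24 + 6 = hour 30.
After job 4 (finishes hour 30, plus 1-hour gap → hour 31), job 5 can start at hour 31 and finishes at hour 34.

Working backward from the deadline:
Job 6 must finish by hour 43; it takes 6 hours, so it must start by 43 − 6 = hour 37.
Since job 6 (must start by hour 37, minus 2-hour gap → hour 35) depends on it, job 5 must finish by hour 35. Backing off its 3-hour duration gives a latest start of hour 32.
So job 5 can start as early as hour 31 and as late as hour 32, giving 32 − 31 = 1 hour of slack.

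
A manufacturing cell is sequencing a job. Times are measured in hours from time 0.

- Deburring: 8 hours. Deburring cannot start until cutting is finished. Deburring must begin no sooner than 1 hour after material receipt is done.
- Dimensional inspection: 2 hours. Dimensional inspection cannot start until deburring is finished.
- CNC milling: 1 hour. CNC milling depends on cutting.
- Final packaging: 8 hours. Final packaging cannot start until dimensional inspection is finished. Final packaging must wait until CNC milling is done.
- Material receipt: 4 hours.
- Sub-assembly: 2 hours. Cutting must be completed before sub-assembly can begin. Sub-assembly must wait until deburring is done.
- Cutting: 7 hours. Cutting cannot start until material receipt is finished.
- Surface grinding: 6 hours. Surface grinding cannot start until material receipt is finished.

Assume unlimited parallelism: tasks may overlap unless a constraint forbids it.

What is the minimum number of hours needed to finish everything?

29

Material receipt has no prerequisites, so it starts at hour 0 and finishes at hour 4.
Surface grinding waits on material receipt (finishes hour 4), so it starts at hour 4 and finishes at 4 + 6 = hour 10.
Cutting waits on material receipt (finishes hour 4), so it starts at hour 4 and finishes at 4 + 7 = hour 11.
CNC milling cannot begin until cutting (finishes hour 11). It runs from hour 11 to 11 + 1 = hour 12.
Deburring cannot start until cutting (finishes hour 11); material receipt (finishes hour 4, plus 1-hour gap → hour 5). The controlling bound is hour 11, so deburring finishes at 11 + 8 = hour 19.
Sub-assembly has to wait for cutting (finishes hour 11); deburring (finishes hour 19). The latest of these is hour 19, so sub-assembly runs hour 19 to 19 + 2 = hour 21.
Dimensional inspection waits on deburring (finishes hour 19), so it starts at hour 19 and finishes at 19 + 2 = hour 21.
Final packaging cannot start until dimensional inspection (finishes hour 21); CNC milling (finishes hour 12). The controlling bound is hour 21, so final packaging finishes at 21 + 8 = hour 29.
All tasks are finished once the last one completes. Finish times: Material receipt at 4, Cutting at 11, Deburring at 19, CNC milling at 12, Surface grinding at 10, Dimensional inspection at 21, Sub-assembly at 21, Final packaging at 29. The latest is hour 29.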